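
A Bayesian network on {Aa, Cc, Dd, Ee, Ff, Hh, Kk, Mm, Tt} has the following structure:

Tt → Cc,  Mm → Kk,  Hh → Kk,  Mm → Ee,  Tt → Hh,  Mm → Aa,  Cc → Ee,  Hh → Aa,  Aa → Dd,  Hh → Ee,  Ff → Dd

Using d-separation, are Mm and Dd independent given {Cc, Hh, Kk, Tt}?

There are 4 undirected paths between Mm and Dd; checking each against the conditioning set {Cc, Hh, Kk, Tt}:
  1. Mm → Aa → Dd — Aa:chain[open] ⇒ active
  2. Mm → Kk ← Hh → Aa → Dd — Kk:collider[open]; Hh:fork[blocks]; Aa:chain[open] ⇒ blocked
  3. Mm → Ee ← Hh → Aa → Dd — Ee:collider[blocks]; Hh:fork[blocks]; Aa:chain[open] ⇒ blocked
  4. Mm → Ee ← Cc ← Tt → Hh → Aa → Dd — Ee:collider[blocks]; Cc:chain[blocks]; Tt:fork[blocks]; Hh:chain[blocks]; Aa:chain[open] ⇒ blocked
Because an active path exists, Mm and Dd are not d-separated.

No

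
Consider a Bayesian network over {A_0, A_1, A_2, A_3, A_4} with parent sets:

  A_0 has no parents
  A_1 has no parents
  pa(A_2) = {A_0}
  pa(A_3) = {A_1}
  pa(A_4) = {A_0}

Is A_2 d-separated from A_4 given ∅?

No

Only one path connects A_2 and A_4:
Path 1: A_2 ← A_0 → A_4
  A_0 is a fork and A_0 is not conditioned on — no node blocks this path, so it is active.
Since the path A_2 ← A_0 → A_4 is active, A_2 and A_4 are not d-separated given ∅.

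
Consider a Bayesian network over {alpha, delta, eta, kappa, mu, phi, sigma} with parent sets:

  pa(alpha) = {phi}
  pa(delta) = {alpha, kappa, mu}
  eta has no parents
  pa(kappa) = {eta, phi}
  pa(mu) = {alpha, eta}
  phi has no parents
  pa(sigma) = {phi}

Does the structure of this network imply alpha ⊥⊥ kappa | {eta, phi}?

Yes

We examine all 5 paths between alpha and kappa:
Path 1: alpha → mu → delta ← kappa
  delta is a collider here and neither delta nor any of its descendants is conditioned on, so the collider stays closed — the path is blocked at delta.
Path 2: alpha → mu ← eta → kappa
  mu is a collider here and neither mu nor any of its descendants is conditioned on, so the collider stays closed — the path is blocked at mu.
Path 3: alpha → delta ← mu ← eta → kappa
  delta is a collider here and neither delta nor any of its descendants is conditioned on, so the collider stays closed — the path is blocked at delta.
Path 4: alpha → delta ← kappa
  delta is a collider here and neither delta nor any of its descendants is conditioned on, so the collider stays closed — the path is blocked at delta.
Path 5: alpha ← phi → kappa
  phi is a fork here and phi is conditioned on, so the path is blocked at phi.
All paths are blocked; alpha ⊥ kappa | {eta, phi} holds.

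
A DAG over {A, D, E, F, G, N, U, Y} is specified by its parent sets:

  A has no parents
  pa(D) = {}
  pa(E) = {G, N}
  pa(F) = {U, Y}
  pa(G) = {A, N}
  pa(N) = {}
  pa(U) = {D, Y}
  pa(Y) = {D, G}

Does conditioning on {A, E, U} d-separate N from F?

No

We examine all 6 paths between N and F:
Path 1: N → E ← G → Y → U → F
  U is a chain here and U is conditioned on, so the path is blocked at U.
Path 2: N → E ← G → Y → F
  E is a collider and E is conditioned on, which opens it; G is a fork and G is not conditioned on; Y is a chain and Y is not conditioned on — no node blocks this path, so it is active.
Path 3: N → E ← G → Y ← D → U → F
  U is a chain here and U is conditioned on, so the path is blocked at U.
Path 4: N → G → Y → U → F
  U is a chain here and U is conditioned on, so the path is blocked at U.
Path 5: N → G → Y → F
  G is a chain and G is not conditioned on; Y is a chain and Y is not conditioned on — no node blocks this path, so it is active.
Path 6: N → G → Y ← D → U → F
  U is a chain here and U is conditioned on, so the path is blocked at U.
At least one path is unblocked, so d-separation fails.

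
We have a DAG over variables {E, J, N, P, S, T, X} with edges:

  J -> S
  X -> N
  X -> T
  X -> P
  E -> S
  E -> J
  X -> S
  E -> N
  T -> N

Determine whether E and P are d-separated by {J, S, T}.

Enumerating the 4 paths from E to P and testing each for blocking by {J, S, T}:
  1. E → N ← X → P — N:collider[blocks]; X:fork[open] ⇒ blocked
  2. E → N ← T ← X → P — N:collider[blocks]; T:chain[blocks]; X:fork[open] ⇒ blocked
  3. E → J → S ← X → P — J:chain[blocks]; S:collider[open]; X:fork[open] ⇒ blocked
  4. E → S ← X → P — S:collider[open]; X:fork[open] ⇒ active
Since the path E → S ← X → P is active, E and P are not d-separated given {J, S, T}.

No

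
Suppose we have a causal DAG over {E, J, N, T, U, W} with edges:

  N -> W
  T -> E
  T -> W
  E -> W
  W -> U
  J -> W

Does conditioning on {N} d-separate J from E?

Yes

There are 2 undirected paths between J and E; checking each against the conditioning set {N}:
Path 1: J → W ← T → E
  W is a collider here and neither W nor any of its descendants is conditioned on, so the collider stays closed — the path is blocked at W.
Path 2: J → W ← E
  W is a collider here and neither W nor any of its descendants is conditioned on, so the collider stays closed — the path is blocked at W.
Since every path is blocked, d-separation holds.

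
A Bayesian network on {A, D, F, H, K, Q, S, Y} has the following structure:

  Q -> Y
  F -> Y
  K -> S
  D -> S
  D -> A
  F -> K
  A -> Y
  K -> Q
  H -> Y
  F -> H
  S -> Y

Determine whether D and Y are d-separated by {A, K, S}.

Enumerating the 5 paths from D to Y and testing each for blocking by {A, K, S}:
Path 1: D → A → Y
  A is a chain here and A is conditioned on, so the path is blocked at A.
Path 2: D → S ← K → Q → Y
  K is a fork here and K is conditioned on, so the path is blocked at K.
Path 3: D → S ← K ← F → H → Y
  K is a chain here and K is conditioned on, so the path is blocked at K.
Path 4: D → S ← K ← F → Y
  K is a chain here and K is conditioned on, so the path is blocked at K.
Path 5: D → S → Y
  S is a chain here and S is conditioned on, so the path is blocked at S.
All paths are blocked; D ⊥ Y | {A, K, S} holds.

Yes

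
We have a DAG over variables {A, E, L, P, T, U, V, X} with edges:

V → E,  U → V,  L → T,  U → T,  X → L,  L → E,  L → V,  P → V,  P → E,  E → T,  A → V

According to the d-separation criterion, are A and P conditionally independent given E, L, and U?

There are 6 undirected paths between A and P; checking each against the conditioning set {E, L, U}:
Path 1: A → V ← P
  V is a collider and its descendant E is conditioned on, which opens it — no node blocks this path, so it is active.
Path 2: A → V ← U → T ← L → E ← P
  U is a fork here and U is conditioned on, so the path is blocked at U.
Path 3: A → V ← U → T ← E ← P
  U is a fork here and U is conditioned on, so the path is blocked at U.
Path 4: A → V ← L → T ← E ← P
  L is a fork here and L is conditioned on, so the path is blocked at L.
Path 5: A → V ← L → E ← P
  L is a fork here and L is conditioned on, so the path is blocked at L.
Path 6: A → V → E ← P
  V is a chain and V is not conditioned on; E is a collider and E is conditioned on, which opens it — no node blocks this path, so it is active.
Because an active path exists, A and P are not d-separated.

No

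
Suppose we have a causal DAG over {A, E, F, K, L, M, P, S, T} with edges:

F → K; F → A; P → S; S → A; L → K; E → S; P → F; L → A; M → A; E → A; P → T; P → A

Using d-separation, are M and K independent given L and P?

There are 5 undirected paths between M and K; checking each against the conditioning set {L, P}:
Path 1: M → A ← L → K
  A is a collider here and neither A nor any of its descendants is conditioned on, so the collider stays closed — the path is blocked at A.
Path 2: M → A ← F → K
  A is a collider here and neither A nor any of its descendants is conditioned on, so the collider stays closed — the path is blocked at A.
Path 3: M → A ← E → S ← P → F → K
  A is a collider here and neither A nor any of its descendants is conditioned on, so the collider stays closed — the path is blocked at A.
Path 4: M → A ← S ← P → F → K
  A is a collider here and neither A nor any of its descendants is conditioned on, so the collider stays closed — the path is blocked at A.
Path 5: M → A ← P → F → K
  A is a collider here and neither A nor any of its descendants is conditioned on, so the collider stays closed — the path is blocked at A.
Since every path is blocked, d-separation holds.

Yes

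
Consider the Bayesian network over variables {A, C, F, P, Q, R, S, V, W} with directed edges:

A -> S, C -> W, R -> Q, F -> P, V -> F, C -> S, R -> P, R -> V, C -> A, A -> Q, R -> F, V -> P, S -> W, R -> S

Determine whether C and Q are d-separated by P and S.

6 paths connect C and Q; each must be blocked for d-separation to hold:
Path 1: C → A → S ← R → Q
  A is a chain and A is not conditioned on; S is a collider and S is conditioned on, which opens it; R is a fork and R is not conditioned on — no node blocks this path, so it is active.
Path 2: C → A → Q
  A is a chain and A is not conditioned on — no node blocks this path, so it is active.
Path 3: C → W ← S ← A → Q
  W is a collider here and neither W nor any of its descendants is conditioned on, so the collider stays closed — the path is blocked at W.
Path 4: C → W ← S ← R → Q
  W is a collider here and neither W nor any of its descendants is conditioned on, so the collider stays closed — the path is blocked at W.
Path 5: C → S ← A → Q
  S is a collider and S is conditioned on, which opens it; A is a fork and A is not conditioned on — no node blocks this path, so it is active.
Path 6: C → S ← R → Q
  S is a collider and S is conditioned on, which opens it; R is a fork and R is not conditioned on — no node blocks this path, so it is active.
At least one path is unblocked, so d-separation fails.

No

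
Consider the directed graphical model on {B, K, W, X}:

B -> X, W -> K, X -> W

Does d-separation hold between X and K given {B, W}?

There is one path between X and K:
  1. X → W → K — W:chain[blocks] ⇒ blocked
Every path is blocked, so X and K are d-separated given {B, W}.

Yes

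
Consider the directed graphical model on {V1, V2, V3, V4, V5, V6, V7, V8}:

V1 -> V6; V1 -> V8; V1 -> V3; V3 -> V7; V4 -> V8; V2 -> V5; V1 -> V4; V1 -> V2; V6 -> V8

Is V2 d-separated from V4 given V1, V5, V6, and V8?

Yes

3 paths connect V2 and V4; each must be blocked for d-separation to hold:
  1. V2 ← V1 → V6 → V8 ← V4 — V1:fork[blocks]; V6:chain[blocks]; V8:collider[open] ⇒ blocked
  2. V2 ← V1 → V4 — V1:fork[blocks] ⇒ blocked
  3. V2 ← V1 → V8 ← V4 — V1:fork[blocks]; V8:collider[open] ⇒ blocked
Every path is blocked, so V2 and V4 are d-separated given {V1, V5, V6, V8}.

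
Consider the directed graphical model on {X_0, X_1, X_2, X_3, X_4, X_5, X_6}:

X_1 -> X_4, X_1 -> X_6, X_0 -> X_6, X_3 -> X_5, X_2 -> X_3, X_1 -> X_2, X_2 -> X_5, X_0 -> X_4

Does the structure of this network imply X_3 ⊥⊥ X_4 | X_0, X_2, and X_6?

We examine all 4 paths between X_3 and X_4:
  1. X_3 ← X_2 ← X_1 → X_6 ← X_0 → X_4 — X_2:chain[blocks]; X_1:fork[open]; X_6:collider[open]; X_0:fork[blocks] ⇒ blocked
  2. X_3 ← X_2 ← X_1 → X_4 — X_2:chain[blocks]; X_1:fork[open] ⇒ blocked
  3. X_3 → X_5 ← X_2 ← X_1 → X_6 ← X_0 → X_4 — X_5:collider[blocks]; X_2:chain[blocks]; X_1:fork[open]; X_6:collider[open]; X_0:fork[blocks] ⇒ blocked
  4. X_3 → X_5 ← X_2 ← X_1 → X_4 — X_5:collider[blocks]; X_2:chain[blocks]; X_1:fork[open] ⇒ blocked
Since every path is blocked, d-separation holds.

Yes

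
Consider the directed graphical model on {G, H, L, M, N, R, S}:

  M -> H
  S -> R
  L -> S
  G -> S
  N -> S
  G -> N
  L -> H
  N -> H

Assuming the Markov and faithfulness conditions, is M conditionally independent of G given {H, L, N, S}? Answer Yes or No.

Enumerating the 4 paths from M to G and testing each for blocking by {H, L, N, S}:
  1. M → H ← N → S ← G — H:collider[open]; N:fork[blocks]; S:collider[open] ⇒ blocked
  2. M → H ← N ← G — H:collider[open]; N:chain[blocks] ⇒ blocked
  3. M → H ← L → S ← N ← G — H:collider[open]; L:fork[blocks]; S:collider[open]; N:chain[blocks] ⇒ blocked
  4. M → H ← L → S ← G — H:collider[open]; L:fork[blocks]; S:collider[open] ⇒ blocked
Since every path is blocked, d-separation holds.

Yes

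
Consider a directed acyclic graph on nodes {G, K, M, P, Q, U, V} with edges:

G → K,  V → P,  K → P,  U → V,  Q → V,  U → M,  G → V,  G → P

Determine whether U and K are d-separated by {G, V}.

We examine all 4 paths between U and K:
Path 1: U → V → P ← K
  V is a chain here and V is conditioned on, so the path is blocked at V.
Path 2: U → V → P ← G → K
  V is a chain here and V is conditioned on, so the path is blocked at V.
Path 3: U → V ← G → P ← K
  G is a fork here and G is conditioned on, so the path is blocked at G.
Path 4: U → V ← G → K
  G is a fork here and G is conditioned on, so the path is blocked at G.
Since every path is blocked, d-separation holds.

Yes — U and K are d-separated given {G, V}.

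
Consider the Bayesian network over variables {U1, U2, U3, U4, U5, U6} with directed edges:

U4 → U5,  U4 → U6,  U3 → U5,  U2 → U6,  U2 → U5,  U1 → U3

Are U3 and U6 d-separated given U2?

Yes — U3 and U6 are d-separated given {U2}.

We examine all 2 paths between U3 and U6:
Path 1: U3 → U5 ← U2 → U6
  U5 is a collider here and neither U5 nor any of its descendants is conditioned on, so the collider stays closed — the path is blocked at U5.
Path 2: U3 → U5 ← U4 → U6
  U5 is a collider here and neither U5 nor any of its descendants is conditioned on, so the collider stays closed — the path is blocked at U5.
Since every path is blocked, d-separation holds.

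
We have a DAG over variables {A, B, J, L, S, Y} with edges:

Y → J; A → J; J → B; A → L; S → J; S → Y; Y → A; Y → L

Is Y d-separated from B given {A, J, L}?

Yes

Enumerating the 4 paths from Y to B and testing each for blocking by {A, J, L}:
Path 1: Y → A → J → B
  A is a chain here and A is conditioned on, so the path is blocked at A.
Path 2: Y → J → B
  J is a chain here and J is conditioned on, so the path is blocked at J.
Path 3: Y → L ← A → J → B
  A is a fork here and A is conditioned on, so the path is blocked at A.
Path 4: Y ← S → J → B
  J is a chain here and J is conditioned on, so the path is blocked at J.
All paths are blocked; Y ⊥ B | {A, J, L} holds.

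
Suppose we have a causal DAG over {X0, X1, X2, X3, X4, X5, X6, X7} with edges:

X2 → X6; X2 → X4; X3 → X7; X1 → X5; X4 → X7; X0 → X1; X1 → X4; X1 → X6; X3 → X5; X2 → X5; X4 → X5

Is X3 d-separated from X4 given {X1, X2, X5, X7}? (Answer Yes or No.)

We examine all 6 paths between X3 and X4:
  1. X3 → X5 ← X4 — X5:collider[open] ⇒ active
  2. X3 → X5 ← X2 → X4 — X5:collider[open]; X2:fork[blocks] ⇒ blocked
  3. X3 → X5 ← X2 → X6 ← X1 → X4 — X5:collider[open]; X2:fork[blocks]; X6:collider[blocks]; X1:fork[blocks] ⇒ blocked
  4. X3 → X5 ← X1 → X4 — X5:collider[open]; X1:fork[blocks] ⇒ blocked
  5. X3 → X5 ← X1 → X6 ← X2 → X4 — X5:collider[open]; X1:fork[blocks]; X6:collider[blocks]; X2:fork[blocks] ⇒ blocked
  6. X3 → X7 ← X4 — X7:collider[open] ⇒ active
Because an active path exists, X3 and X4 are not d-separated.

No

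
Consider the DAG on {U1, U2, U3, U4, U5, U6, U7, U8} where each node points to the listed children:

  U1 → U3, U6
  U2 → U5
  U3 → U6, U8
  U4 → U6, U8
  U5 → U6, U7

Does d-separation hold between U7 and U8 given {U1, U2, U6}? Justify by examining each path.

There are 3 undirected paths between U7 and U8; checking each against the conditioning set {U1, U2, U6}:
  1. U7 ← U5 → U6 ← U4 → U8 — U5:fork[open]; U6:collider[open]; U4:fork[open] ⇒ active
  2. U7 ← U5 → U6 ← U3 → U8 — U5:fork[open]; U6:collider[open]; U3:fork[open] ⇒ active
  3. U7 ← U5 → U6 ← U1 → U3 → U8 — U5:fork[open]; U6:collider[open]; U1:fork[blocks]; U3:chain[open] ⇒ blocked
At least one path is unblocked, so d-separation fails.

No — U7 and U8 are not d-separated given {U1, U2, U6}.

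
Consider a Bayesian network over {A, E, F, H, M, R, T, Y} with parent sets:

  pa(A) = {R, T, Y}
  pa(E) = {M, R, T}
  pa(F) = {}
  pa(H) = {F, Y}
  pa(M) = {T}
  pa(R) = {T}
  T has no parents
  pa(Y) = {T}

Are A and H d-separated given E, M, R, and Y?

There are 5 undirected paths between A and H; checking each against the conditioning set {E, M, R, Y}:
Path 1: A ← R → E ← M ← T → Y → H
  R is a fork here and R is conditioned on, so the path is blocked at R.
Path 2: A ← R → E ← T → Y → H
  R is a fork here and R is conditioned on, so the path is blocked at R.
Path 3: A ← R ← T → Y → H
  R is a chain here and R is conditioned on, so the path is blocked at R.
Path 4: A ← Y → H
  Y is a fork here and Y is conditioned on, so the path is blocked at Y.
Path 5: A ← T → Y → H
  Y is a chain here and Y is conditioned on, so the path is blocked at Y.
Every path is blocked, so A and H are d-separated given {E, M, R, Y}.

Yes — A and H are d-separated given {E, M, R, Y}.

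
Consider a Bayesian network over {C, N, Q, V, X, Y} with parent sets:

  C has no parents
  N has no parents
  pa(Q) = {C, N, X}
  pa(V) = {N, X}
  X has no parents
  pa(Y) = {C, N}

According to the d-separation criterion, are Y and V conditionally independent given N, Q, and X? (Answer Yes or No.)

There are 4 undirected paths between Y and V; checking each against the conditioning set {N, Q, X}:
Path 1: Y ← N → Q ← X → V
  N is a fork here and N is conditioned on, so the path is blocked at N.
Path 2: Y ← N → V
  N is a fork here and N is conditioned on, so the path is blocked at N.
Path 3: Y ← C → Q ← N → V
  N is a fork here and N is conditioned on, so the path is blocked at N.
Path 4: Y ← C → Q ← X → V
  X is a fork here and X is conditioned on, so the path is blocked at X.
All paths are blocked; Y ⊥ V | {N, Q, X} holds.

Yes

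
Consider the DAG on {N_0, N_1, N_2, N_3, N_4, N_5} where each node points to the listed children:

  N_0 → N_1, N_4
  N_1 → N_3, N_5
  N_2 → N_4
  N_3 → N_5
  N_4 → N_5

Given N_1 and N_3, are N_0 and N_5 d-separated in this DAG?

We examine all 3 paths between N_0 and N_5:
  1. N_0 → N_1 → N_5 — N_1:chain[blocks] ⇒ blocked
  2. N_0 → N_1 → N_3 → N_5 — N_1:chain[blocks]; N_3:chain[blocks] ⇒ blocked
  3. N_0 → N_4 → N_5 — N_4:chain[open] ⇒ active
Since the path N_0 → N_4 → N_5 is active, N_0 and N_5 are not d-separated given {N_1, N_3}.

No — N_0 and N_5 are not d-separated given {N_1, N_3}.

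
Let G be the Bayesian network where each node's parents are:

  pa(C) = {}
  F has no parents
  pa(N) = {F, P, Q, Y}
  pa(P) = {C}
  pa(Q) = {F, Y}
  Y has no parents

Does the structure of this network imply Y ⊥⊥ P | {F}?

Yes — Y and P are d-separated given {F}.

Enumerating the 3 paths from Y to P and testing each for blocking by {F}:
  1. Y → Q → N ← P — Q:chain[open]; N:collider[blocks] ⇒ blocked
  2. Y → Q ← F → N ← P — Q:collider[blocks]; F:fork[blocks]; N:collider[blocks] ⇒ blocked
  3. Y → N ← P — N:collider[blocks] ⇒ blocked
Since every path is blocked, d-separation holds.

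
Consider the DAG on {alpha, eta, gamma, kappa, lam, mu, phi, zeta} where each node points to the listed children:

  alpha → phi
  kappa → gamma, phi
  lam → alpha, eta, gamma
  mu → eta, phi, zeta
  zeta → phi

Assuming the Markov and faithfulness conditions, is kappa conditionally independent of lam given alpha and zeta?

We examine all 4 paths between kappa and lam:
Path 1: kappa → phi ← mu → eta ← lam
  phi is a collider here and neither phi nor any of its descendants is conditioned on, so the collider stays closed — the path is blocked at phi.
Path 2: kappa → phi ← alpha ← lam
  phi is a collider here and neither phi nor any of its descendants is conditioned on, so the collider stays closed — the path is blocked at phi.
Path 3: kappa → phi ← zeta ← mu → eta ← lam
  phi is a collider here and neither phi nor any of its descendants is conditioned on, so the collider stays closed — the path is blocked at phi.
Path 4: kappa → gamma ← lam
  gamma is a collider here and neither gamma nor any of its descendants is conditioned on, so the collider stays closed — the path is blocked at gamma.
All paths are blocked; kappa ⊥ lam | {alpha, zeta} holds.

Yes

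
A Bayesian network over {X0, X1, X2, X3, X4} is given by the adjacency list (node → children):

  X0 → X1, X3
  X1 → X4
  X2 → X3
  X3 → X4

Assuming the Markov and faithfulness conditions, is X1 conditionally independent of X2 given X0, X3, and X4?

Yes

There are 2 undirected paths between X1 and X2; checking each against the conditioning set {X0, X3, X4}:
  1. X1 → X4 ← X3 ← X2 — X4:collider[open]; X3:chain[blocks] ⇒ blocked
  2. X1 ← X0 → X3 ← X2 — X0:fork[blocks]; X3:collider[open] ⇒ blocked
Since every path is blocked, d-separation holds.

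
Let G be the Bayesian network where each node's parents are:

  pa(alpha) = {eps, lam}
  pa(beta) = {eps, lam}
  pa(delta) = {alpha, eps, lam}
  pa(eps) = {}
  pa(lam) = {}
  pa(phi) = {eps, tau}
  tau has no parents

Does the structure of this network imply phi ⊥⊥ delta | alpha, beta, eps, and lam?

Yes

We examine all 5 paths between phi and delta:
  1. phi ← eps → beta ← lam → alpha → delta — eps:fork[blocks]; beta:collider[open]; lam:fork[blocks]; alpha:chain[blocks] ⇒ blocked
  2. phi ← eps → beta ← lam → delta — eps:fork[blocks]; beta:collider[open]; lam:fork[blocks] ⇒ blocked
  3. phi ← eps → alpha ← lam → delta — eps:fork[blocks]; alpha:collider[open]; lam:fork[blocks] ⇒ blocked
  4. phi ← eps → alpha → delta — eps:fork[blocks]; alpha:chain[blocks] ⇒ blocked
  5. phi ← eps → delta — eps:fork[blocks] ⇒ blocked
Every path is blocked, so phi and delta are d-separated given {alpha, beta, eps, lam}.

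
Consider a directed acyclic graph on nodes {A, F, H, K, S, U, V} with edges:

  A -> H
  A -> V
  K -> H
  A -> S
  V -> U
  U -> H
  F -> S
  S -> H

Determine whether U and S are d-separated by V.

We examine all 4 paths between U and S:
Path 1: U ← V ← A → S
  V is a chain here and V is conditioned on, so the path is blocked at V.
Path 2: U ← V ← A → H ← S
  V is a chain here and V is conditioned on, so the path is blocked at V.
Path 3: U → H ← S
  H is a collider here and neither H nor any of its descendants is conditioned on, so the collider stays closed — the path is blocked at H.
Path 4: U → H ← A → S
  H is a collider here and neither H nor any of its descendants is conditioned on, so the collider stays closed — the path is blocked at H.
Since every path is blocked, d-separation holds.

Yes — U and S are d-separated given {V}.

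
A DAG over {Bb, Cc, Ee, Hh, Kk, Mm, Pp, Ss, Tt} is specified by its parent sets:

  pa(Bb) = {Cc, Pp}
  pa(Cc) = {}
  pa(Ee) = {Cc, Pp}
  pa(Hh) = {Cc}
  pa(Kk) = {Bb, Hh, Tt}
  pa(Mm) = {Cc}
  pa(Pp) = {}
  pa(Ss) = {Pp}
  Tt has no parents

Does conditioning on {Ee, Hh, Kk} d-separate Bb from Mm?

No

We examine all 3 paths between Bb and Mm:
Path 1: Bb → Kk ← Hh ← Cc → Mm
  Hh is a chain here and Hh is conditioned on, so the path is blocked at Hh.
Path 2: Bb ← Pp → Ee ← Cc → Mm
  Pp is a fork and Pp is not conditioned on; Ee is a collider and Ee is conditioned on, which opens it; Cc is a fork and Cc is not conditioned on — no node blocks this path, so it is active.
Path 3: Bb ← Cc → Mm
  Cc is a fork and Cc is not conditioned on — no node blocks this path, so it is active.
Because an active path exists, Bb and Mm are not d-separated.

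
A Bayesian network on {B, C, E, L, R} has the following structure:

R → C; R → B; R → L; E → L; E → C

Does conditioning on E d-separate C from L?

There are 2 undirected paths between C and L; checking each against the conditioning set {E}:
Path 1: C ← R → L
  R is a fork and R is not conditioned on — no node blocks this path, so it is active.
Path 2: C ← E → L
  E is a fork here and E is conditioned on, so the path is blocked at E.
At least one path is unblocked, so d-separation fails.

No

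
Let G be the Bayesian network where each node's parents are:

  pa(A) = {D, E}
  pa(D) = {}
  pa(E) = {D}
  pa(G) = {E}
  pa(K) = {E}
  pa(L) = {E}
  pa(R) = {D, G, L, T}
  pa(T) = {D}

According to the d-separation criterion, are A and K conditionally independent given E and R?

Yes

6 paths connect A and K; each must be blocked for d-separation to hold:
Path 1: A ← E → K
  E is a fork here and E is conditioned on, so the path is blocked at E.
Path 2: A ← D → R ← G ← E → K
  E is a fork here and E is conditioned on, so the path is blocked at E.
Path 3: A ← D → R ← L ← E → K
  E is a fork here and E is conditioned on, so the path is blocked at E.
Path 4: A ← D → E → K
  E is a chain here and E is conditioned on, so the path is blocked at E.
Path 5: A ← D → T → R ← G ← E → K
  E is a fork here and E is conditioned on, so the path is blocked at E.
Path 6: A ← D → T → R ← L ← E → K
  E is a fork here and E is conditioned on, so the path is blocked at E.
All paths are blocked; A ⊥ K | {E, R} holds.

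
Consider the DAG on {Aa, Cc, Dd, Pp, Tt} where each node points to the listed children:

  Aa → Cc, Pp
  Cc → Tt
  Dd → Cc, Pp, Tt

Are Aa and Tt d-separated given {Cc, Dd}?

Yes

Enumerating the 4 paths from Aa to Tt and testing each for blocking by {Cc, Dd}:
Path 1: Aa → Cc ← Dd → Tt
  Dd is a fork here and Dd is conditioned on, so the path is blocked at Dd.
Path 2: Aa → Cc → Tt
  Cc is a chain here and Cc is conditioned on, so the path is blocked at Cc.
Path 3: Aa → Pp ← Dd → Cc → Tt
  Pp is a collider here and neither Pp nor any of its descendants is conditioned on, so the collider stays closed — the path is blocked at Pp.
Path 4: Aa → Pp ← Dd → Tt
  Pp is a collider here and neither Pp nor any of its descendants is conditioned on, so the collider stays closed — the path is blocked at Pp.
Since every path is blocked, d-separation holds.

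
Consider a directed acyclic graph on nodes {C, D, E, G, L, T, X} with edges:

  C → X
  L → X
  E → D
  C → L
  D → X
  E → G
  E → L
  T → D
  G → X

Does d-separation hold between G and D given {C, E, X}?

Enumerating the 6 paths from G to D and testing each for blocking by {C, E, X}:
Path 1: G → X ← C → L ← E → D
  C is a fork here and C is conditioned on, so the path is blocked at C.
Path 2: G → X ← D
  X is a collider and X is conditioned on, which opens it — no node blocks this path, so it is active.
Path 3: G → X ← L ← E → D
  E is a fork here and E is conditioned on, so the path is blocked at E.
Path 4: G ← E → D
  E is a fork here and E is conditioned on, so the path is blocked at E.
Path 5: G ← E → L → X ← D
  E is a fork here and E is conditioned on, so the path is blocked at E.
Path 6: G ← E → L ← C → X ← D
  E is a fork here and E is conditioned on, so the path is blocked at E.
Since the path G → X ← D is active, G and D are not d-separated given {C, E, X}.

No — G and D are not d-separated given {C, E, X}.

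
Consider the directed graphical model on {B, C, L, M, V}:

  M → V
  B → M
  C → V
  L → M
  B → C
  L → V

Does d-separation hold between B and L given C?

Yes — B and L are d-separated given {C}.

Enumerating the 4 paths from B to L and testing each for blocking by {C}:
  1. B → M → V ← L — M:chain[open]; V:collider[blocks] ⇒ blocked
  2. B → M ← L — M:collider[blocks] ⇒ blocked
  3. B → C → V ← M ← L — C:chain[blocks]; V:collider[blocks]; M:chain[open] ⇒ blocked
  4. B → C → V ← L — C:chain[blocks]; V:collider[blocks] ⇒ blocked
Since every path is blocked, d-separation holds.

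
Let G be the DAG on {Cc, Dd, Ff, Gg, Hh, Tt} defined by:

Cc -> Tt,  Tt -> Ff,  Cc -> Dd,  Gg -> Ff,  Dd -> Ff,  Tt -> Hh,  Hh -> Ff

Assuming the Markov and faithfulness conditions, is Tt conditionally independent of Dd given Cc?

There are 3 undirected paths between Tt and Dd; checking each against the conditioning set {Cc}:
  1. Tt → Ff ← Dd — Ff:collider[blocks] ⇒ blocked
  2. Tt ← Cc → Dd — Cc:fork[blocks] ⇒ blocked
  3. Tt → Hh → Ff ← Dd — Hh:chain[open]; Ff:collider[blocks] ⇒ blocked
Since every path is blocked, d-separation holds.

Yes — Tt and Dd are d-separated given {Cc}.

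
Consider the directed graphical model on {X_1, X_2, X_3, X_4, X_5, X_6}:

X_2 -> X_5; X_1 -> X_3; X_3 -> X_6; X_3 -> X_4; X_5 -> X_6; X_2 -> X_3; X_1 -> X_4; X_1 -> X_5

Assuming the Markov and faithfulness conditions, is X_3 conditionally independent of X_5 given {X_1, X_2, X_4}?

Yes — X_3 and X_5 are d-separated given {X_1, X_2, X_4}.

4 paths connect X_3 and X_5; each must be blocked for d-separation to hold:
  1. X_3 ← X_2 → X_5 — X_2:fork[blocks] ⇒ blocked
  2. X_3 → X_4 ← X_1 → X_5 — X_4:collider[open]; X_1:fork[blocks] ⇒ blocked
  3. X_3 ← X_1 → X_5 — X_1:fork[blocks] ⇒ blocked
  4. X_3 → X_6 ← X_5 — X_6:collider[blocks] ⇒ blocked
Since every path is blocked, d-separation holds.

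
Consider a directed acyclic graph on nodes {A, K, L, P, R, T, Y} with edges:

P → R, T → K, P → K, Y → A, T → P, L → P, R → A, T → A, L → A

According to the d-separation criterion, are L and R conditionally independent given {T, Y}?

There are 6 undirected paths between L and R; checking each against the conditioning set {T, Y}:
Path 1: L → P → K ← T → A ← R
  K is a collider here and neither K nor any of its descendants is conditioned on, so the collider stays closed — the path is blocked at K.
Path 2: L → P ← T → A ← R
  P is a collider here and neither P nor any of its descendants is conditioned on, so the collider stays closed — the path is blocked at P.
Path 3: L → P → R
  P is a chain and P is not conditioned on — no node blocks this path, so it is active.
Path 4: L → A ← T → P → R
  A is a collider here and neither A nor any of its descendants is conditioned on, so the collider stays closed — the path is blocked at A.
Path 5: L → A ← T → K ← P → R
  A is a collider here and neither A nor any of its descendants is conditioned on, so the collider stays closed — the path is blocked at A.
Path 6: L → A ← R
  A is a collider here and neither A nor any of its descendants is conditioned on, so the collider stays closed — the path is blocked at A.
At least one path is unblocked, so d-separation fails.

No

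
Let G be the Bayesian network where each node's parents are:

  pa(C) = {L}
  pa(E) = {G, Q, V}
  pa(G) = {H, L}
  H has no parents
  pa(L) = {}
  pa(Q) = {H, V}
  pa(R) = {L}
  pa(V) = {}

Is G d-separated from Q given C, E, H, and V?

There are 3 undirected paths between G and Q; checking each against the conditioning set {C, E, H, V}:
  1. G → E ← V → Q — E:collider[open]; V:fork[blocks] ⇒ blocked
  2. G → E ← Q — E:collider[open] ⇒ active
  3. G ← H → Q — H:fork[blocks] ⇒ blocked
Since the path G → E ← Q is active, G and Q are not d-separated given {C, E, H, V}.

No — G and Q are not d-separated given {C, E, H, V}.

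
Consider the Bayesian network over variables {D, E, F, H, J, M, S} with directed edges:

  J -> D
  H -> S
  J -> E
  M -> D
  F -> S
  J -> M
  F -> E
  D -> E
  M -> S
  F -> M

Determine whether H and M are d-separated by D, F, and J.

We examine all 6 paths between H and M:
Path 1: H → S ← M
  S is a collider here and neither S nor any of its descendants is conditioned on, so the collider stays closed — the path is blocked at S.
Path 2: H → S ← F → M
  S is a collider here and neither S nor any of its descendants is conditioned on, so the collider stays closed — the path is blocked at S.
Path 3: H → S ← F → E ← J → M
  S is a collider here and neither S nor any of its descendants is conditioned on, so the collider stays closed — the path is blocked at S.
Path 4: H → S ← F → E ← J → D ← M
  S is a collider here and neither S nor any of its descendants is conditioned on, so the collider stays closed — the path is blocked at S.
Path 5: H → S ← F → E ← D ← M
  S is a collider here and neither S nor any of its descendants is conditioned on, so the collider stays closed — the path is blocked at S.
Path 6: H → S ← F → E ← D ← J → M
  S is a collider here and neither S nor any of its descendants is conditioned on, so the collider stays closed — the path is blocked at S.
All paths are blocked; H ⊥ M | {D, F, J} holds.

Yes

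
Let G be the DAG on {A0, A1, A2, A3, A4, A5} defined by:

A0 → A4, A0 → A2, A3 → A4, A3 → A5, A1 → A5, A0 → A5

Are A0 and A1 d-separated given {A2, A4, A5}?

Enumerating the 2 paths from A0 to A1 and testing each for blocking by {A2, A4, A5}:
  1. A0 → A4 ← A3 → A5 ← A1 — A4:collider[open]; A3:fork[open]; A5:collider[open] ⇒ active
  2. A0 → A5 ← A1 — A5:collider[open] ⇒ active
At least one path is unblocked, so d-separation fails.

No — A0 and A1 are not d-separated given {A2, A4, A5}.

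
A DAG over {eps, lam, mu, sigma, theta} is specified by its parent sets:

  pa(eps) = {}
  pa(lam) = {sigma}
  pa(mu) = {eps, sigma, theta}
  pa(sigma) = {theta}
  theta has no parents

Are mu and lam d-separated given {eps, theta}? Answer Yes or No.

We examine all 2 paths between mu and lam:
  1. mu ← sigma → lam — sigma:fork[open] ⇒ active
  2. mu ← theta → sigma → lam — theta:fork[blocks]; sigma:chain[open] ⇒ blocked
Because an active path exists, mu and lam are not d-separated.

No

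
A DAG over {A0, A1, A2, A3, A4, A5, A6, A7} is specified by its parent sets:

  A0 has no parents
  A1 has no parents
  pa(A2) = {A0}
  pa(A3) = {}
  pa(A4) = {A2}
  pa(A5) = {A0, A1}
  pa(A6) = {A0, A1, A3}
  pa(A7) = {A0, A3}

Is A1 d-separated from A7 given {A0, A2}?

Enumerating the 4 paths from A1 to A7 and testing each for blocking by {A0, A2}:
Path 1: A1 → A5 ← A0 → A7
  A5 is a collider here and neither A5 nor any of its descendants is conditioned on, so the collider stays closed — the path is blocked at A5.
Path 2: A1 → A5 ← A0 → A6 ← A3 → A7
  A5 is a collider here and neither A5 nor any of its descendants is conditioned on, so the collider stays closed — the path is blocked at A5.
Path 3: A1 → A6 ← A3 → A7
  A6 is a collider here and neither A6 nor any of its descendants is conditioned on, so the collider stays closed — the path is blocked at A6.
Path 4: A1 → A6 ← A0 → A7
  A6 is a collider here and neither A6 nor any of its descendants is conditioned on, so the collider stays closed — the path is blocked at A6.
All paths are blocked; A1 ⊥ A7 | {A0, A2} holds.

Yes — A1 and A7 are d-separated given {A0, A2}.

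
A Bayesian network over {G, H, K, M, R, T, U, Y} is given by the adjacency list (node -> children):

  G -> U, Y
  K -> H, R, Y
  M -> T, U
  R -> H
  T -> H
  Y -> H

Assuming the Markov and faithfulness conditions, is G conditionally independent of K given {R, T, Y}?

No

6 paths connect G and K; each must be blocked for d-separation to hold:
Path 1: G → U ← M → T → H ← Y ← K
  U is a collider here and neither U nor any of its descendants is conditioned on, so the collider stays closed — the path is blocked at U.
Path 2: G → U ← M → T → H ← K
  U is a collider here and neither U nor any of its descendants is conditioned on, so the collider stays closed — the path is blocked at U.
Path 3: G → U ← M → T → H ← R ← K
  U is a collider here and neither U nor any of its descendants is conditioned on, so the collider stays closed — the path is blocked at U.
Path 4: G → Y → H ← K
  Y is a chain here and Y is conditioned on, so the path is blocked at Y.
Path 5: G → Y → H ← R ← K
  Y is a chain here and Y is conditioned on, so the path is blocked at Y.
Path 6: G → Y ← K
  Y is a collider and Y is conditioned on, which opens it — no node blocks this path, so it is active.
Since the path G → Y ← K is active, G and K are not d-separated given {R, T, Y}.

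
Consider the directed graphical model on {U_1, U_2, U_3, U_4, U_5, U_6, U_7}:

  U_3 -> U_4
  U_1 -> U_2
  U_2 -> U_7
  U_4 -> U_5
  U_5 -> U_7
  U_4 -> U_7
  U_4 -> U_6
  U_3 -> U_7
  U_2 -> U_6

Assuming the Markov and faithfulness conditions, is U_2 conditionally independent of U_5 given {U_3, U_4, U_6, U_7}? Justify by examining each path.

No — U_2 and U_5 are not d-separated given {U_3, U_4, U_6, U_7}.

There are 6 undirected paths between U_2 and U_5; checking each against the conditioning set {U_3, U_4, U_6, U_7}:
  1. U_2 → U_6 ← U_4 ← U_3 → U_7 ← U_5 — U_6:collider[open]; U_4:chain[blocks]; U_3:fork[blocks]; U_7:collider[open] ⇒ blocked
  2. U_2 → U_6 ← U_4 → U_5 — U_6:collider[open]; U_4:fork[blocks] ⇒ blocked
  3. U_2 → U_6 ← U_4 → U_7 ← U_5 — U_6:collider[open]; U_4:fork[blocks]; U_7:collider[open] ⇒ blocked
  4. U_2 → U_7 ← U_4 → U_5 — U_7:collider[open]; U_4:fork[blocks] ⇒ blocked
  5. U_2 → U_7 ← U_3 → U_4 → U_5 — U_7:collider[open]; U_3:fork[blocks]; U_4:chain[blocks] ⇒ blocked
  6. U_2 → U_7 ← U_5 — U_7:collider[open] ⇒ active
At least one path is unblocked, so d-separation fails.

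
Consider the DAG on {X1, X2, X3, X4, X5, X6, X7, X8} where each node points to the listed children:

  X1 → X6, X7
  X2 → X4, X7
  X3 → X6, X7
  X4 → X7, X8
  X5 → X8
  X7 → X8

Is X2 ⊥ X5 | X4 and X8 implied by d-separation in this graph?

No

Enumerating the 4 paths from X2 to X5 and testing each for blocking by {X4, X8}:
Path 1: X2 → X4 → X8 ← X5
  X4 is a chain here and X4 is conditioned on, so the path is blocked at X4.
Path 2: X2 → X4 → X7 → X8 ← X5
  X4 is a chain here and X4 is conditioned on, so the path is blocked at X4.
Path 3: X2 → X7 ← X4 → X8 ← X5
  X4 is a fork here and X4 is conditioned on, so the path is blocked at X4.
Path 4: X2 → X7 → X8 ← X5
  X7 is a chain and X7 is not conditioned on; X8 is a collider and X8 is conditioned on, which opens it — no node blocks this path, so it is active.
Since the path X2 → X7 → X8 ← X5 is active, X2 and X5 are not d-separated given {X4, X8}.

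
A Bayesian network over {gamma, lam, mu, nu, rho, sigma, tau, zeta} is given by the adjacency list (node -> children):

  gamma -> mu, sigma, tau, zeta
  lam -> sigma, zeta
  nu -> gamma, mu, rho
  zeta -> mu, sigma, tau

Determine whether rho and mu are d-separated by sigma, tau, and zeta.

No

There are 6 undirected paths between rho and mu; checking each against the conditioning set {sigma, tau, zeta}:
Path 1: rho ← nu → gamma → zeta → mu
  zeta is a chain here and zeta is conditioned on, so the path is blocked at zeta.
Path 2: rho ← nu → gamma → sigma ← zeta → mu
  zeta is a fork here and zeta is conditioned on, so the path is blocked at zeta.
Path 3: rho ← nu → gamma → sigma ← lam → zeta → mu
  zeta is a chain here and zeta is conditioned on, so the path is blocked at zeta.
Path 4: rho ← nu → gamma → tau ← zeta → mu
  zeta is a fork here and zeta is conditioned on, so the path is blocked at zeta.
Path 5: rho ← nu → gamma → mu
  nu is a fork and nu is not conditioned on; gamma is a chain and gamma is not conditioned on — no node blocks this path, so it is active.
Path 6: rho ← nu → mu
  nu is a fork and nu is not conditioned on — no node blocks this path, so it is active.
At least one path is unblocked, so d-separation fails.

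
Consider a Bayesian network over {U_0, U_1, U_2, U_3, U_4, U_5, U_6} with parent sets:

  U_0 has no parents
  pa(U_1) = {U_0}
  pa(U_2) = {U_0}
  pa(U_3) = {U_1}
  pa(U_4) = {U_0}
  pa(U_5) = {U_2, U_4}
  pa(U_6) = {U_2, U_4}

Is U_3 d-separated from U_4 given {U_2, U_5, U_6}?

No

Enumerating the 3 paths from U_3 to U_4 and testing each for blocking by {U_2, U_5, U_6}:
  1. U_3 ← U_1 ← U_0 → U_2 → U_5 ← U_4 — U_1:chain[open]; U_0:fork[open]; U_2:chain[blocks]; U_5:collider[open] ⇒ blocked
  2. U_3 ← U_1 ← U_0 → U_2 → U_6 ← U_4 — U_1:chain[open]; U_0:fork[open]; U_2:chain[blocks]; U_6:collider[open] ⇒ blocked
  3. U_3 ← U_1 ← U_0 → U_4 — U_1:chain[open]; U_0:fork[open] ⇒ active
At least one path is unblocked, so d-separation fails.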